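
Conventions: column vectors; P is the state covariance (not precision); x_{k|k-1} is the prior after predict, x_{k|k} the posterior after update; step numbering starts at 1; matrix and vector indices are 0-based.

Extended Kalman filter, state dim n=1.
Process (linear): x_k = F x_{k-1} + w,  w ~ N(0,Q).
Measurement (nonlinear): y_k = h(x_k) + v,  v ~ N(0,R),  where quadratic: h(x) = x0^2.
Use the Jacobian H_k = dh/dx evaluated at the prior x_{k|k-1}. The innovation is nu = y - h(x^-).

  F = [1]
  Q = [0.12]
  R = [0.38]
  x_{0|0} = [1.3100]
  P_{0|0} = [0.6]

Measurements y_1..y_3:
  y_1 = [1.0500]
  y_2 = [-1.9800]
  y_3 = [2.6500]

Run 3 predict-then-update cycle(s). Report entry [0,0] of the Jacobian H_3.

step 1: x^-=[1.3100]  P^-=[0.7200]  H_jac=[2.6200]  S=[5.3224]  K=[0.3544]  nu=[-0.6661]  x^+=[1.0739]  P^+=[0.0514]
step 2: x^-=[1.0739]  P^-=[0.1714]  H_jac=[2.1478]  S=[1.1707]  K=[0.3145]  nu=[-3.1333]  x^+=[0.0886]  P^+=[0.0556]
step 3: x^-=[0.0886]  P^-=[0.1756]  H_jac=[0.1772]  S=[0.3855]  K=[0.0807]  nu=[2.6421]  x^+=[0.3019]  P^+=[0.1731]

H_jac[0,0] = 0.1772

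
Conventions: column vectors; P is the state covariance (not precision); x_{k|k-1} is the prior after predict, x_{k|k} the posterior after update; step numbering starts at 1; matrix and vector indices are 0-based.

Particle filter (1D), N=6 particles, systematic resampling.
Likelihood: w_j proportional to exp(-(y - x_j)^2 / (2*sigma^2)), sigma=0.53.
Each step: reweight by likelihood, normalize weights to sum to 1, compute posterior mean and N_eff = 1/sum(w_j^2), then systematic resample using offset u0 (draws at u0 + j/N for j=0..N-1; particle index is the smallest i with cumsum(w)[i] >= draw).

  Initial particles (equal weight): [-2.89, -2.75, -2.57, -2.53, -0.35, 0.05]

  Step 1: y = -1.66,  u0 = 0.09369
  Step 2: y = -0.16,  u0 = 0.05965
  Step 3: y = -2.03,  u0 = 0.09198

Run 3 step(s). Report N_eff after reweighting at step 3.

N_eff = 5.9929

step 1: w=[0.0927, 0.1653, 0.3137, 0.3561, 0.0646, 0.0075]  mean=-2.4521  Neff=3.7677  idx=[1, 2, 2, 3, 3, 3]
step 2: w=[0.0314, 0.1558, 0.1558, 0.2190, 0.2190, 0.2190]  mean=-2.5494  Neff=5.1703  idx=[1, 2, 3, 3, 4, 5]
step 3: w=[0.1585, 0.1585, 0.1707, 0.1707, 0.1707, 0.1707]  mean=-2.5427  Neff=5.9929  idx=[0, 1, 2, 3, 4, 5]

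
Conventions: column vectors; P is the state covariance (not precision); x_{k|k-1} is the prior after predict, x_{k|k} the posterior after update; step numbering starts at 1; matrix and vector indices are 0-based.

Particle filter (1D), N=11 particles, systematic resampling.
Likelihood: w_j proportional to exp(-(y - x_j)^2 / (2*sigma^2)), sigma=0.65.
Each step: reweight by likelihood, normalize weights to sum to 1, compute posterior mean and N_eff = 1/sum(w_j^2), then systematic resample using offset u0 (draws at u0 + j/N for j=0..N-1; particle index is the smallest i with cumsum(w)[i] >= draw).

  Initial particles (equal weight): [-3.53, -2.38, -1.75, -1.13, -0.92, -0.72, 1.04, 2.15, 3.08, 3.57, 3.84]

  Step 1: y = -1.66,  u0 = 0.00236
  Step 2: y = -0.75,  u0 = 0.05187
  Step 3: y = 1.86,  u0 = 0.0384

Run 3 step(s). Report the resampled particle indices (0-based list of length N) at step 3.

step 1: w=[0.0051, 0.1725, 0.3155, 0.2284, 0.1666, 0.1119, 0.0001, 0.0000, 0.0000, 0.0000, 0.0000]  mean=-1.4723  Neff=4.5098  idx=[0, 1, 2, 2, 2, 2, 3, 3, 4, 4, 5]
step 2: w=[0.0000, 0.0073, 0.0520, 0.0520, 0.0520, 0.0520, 0.1432, 0.1432, 0.1642, 0.1642, 0.1697]  mean=-1.1297  Neff=7.4279  idx=[2, 4, 6, 6, 7, 8, 8, 9, 9, 10, 10]
step 3: w=[0.0002, 0.0002, 0.0201, 0.0201, 0.0201, 0.0845, 0.0845, 0.0845, 0.0845, 0.3006, 0.3006]  mean=-0.8127  Neff=4.7510  idx=[3, 5, 6, 7, 9, 9, 9, 9, 10, 10, 10]

resampled_idx = [3, 5, 6, 7, 9, 9, 9, 9, 10, 10, 10]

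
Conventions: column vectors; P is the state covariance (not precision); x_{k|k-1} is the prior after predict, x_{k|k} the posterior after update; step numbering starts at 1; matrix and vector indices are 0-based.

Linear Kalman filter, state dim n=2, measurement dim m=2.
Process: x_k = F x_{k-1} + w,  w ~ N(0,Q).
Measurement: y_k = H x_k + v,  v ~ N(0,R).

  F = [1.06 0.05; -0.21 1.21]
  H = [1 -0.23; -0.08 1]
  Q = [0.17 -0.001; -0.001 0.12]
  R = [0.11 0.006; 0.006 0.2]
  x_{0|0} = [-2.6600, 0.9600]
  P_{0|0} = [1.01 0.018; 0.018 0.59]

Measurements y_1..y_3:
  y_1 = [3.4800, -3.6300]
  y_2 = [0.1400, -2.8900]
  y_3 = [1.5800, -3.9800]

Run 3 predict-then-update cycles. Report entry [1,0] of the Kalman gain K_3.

step 1: x^-=[-2.7716, 1.7202]  P^-=[1.3082 -0.1672; -0.1672 1.0192]  S=[1.5491 -0.5034; -0.5034 1.2543]  K=[0.9187 0.1519; 0.0095 0.8270]  nu=[6.6472, -5.5719]  x^+=[2.4888, -2.8250]  P^+=[0.1123 0.0449; 0.0449 0.1690]
step 2: x^-=[2.4969, -3.9408]  P^-=[0.3014 0.0413; 0.0413 0.3496]  S=[0.4108 -0.0564; -0.0564 0.5450]  K=[0.7250 0.1067; -0.0080 0.6347]  nu=[-3.2633, 1.2506]  x^+=[0.2643, -3.1211]  P^+=[0.0879 0.0327; 0.0327 0.1295]
step 3: x^-=[0.1241, -3.8321]  P^-=[0.2726 0.0289; 0.0289 0.2969]  S=[0.3850 -0.0547; -0.0547 0.4940]  K=[0.7038 0.0922; -0.0179 0.5943]  nu=[0.5745, -0.1380]  x^+=[0.5158, -3.9244]  P^+=[0.0847 0.0294; 0.0294 0.1211]

K[1,0] = -0.0179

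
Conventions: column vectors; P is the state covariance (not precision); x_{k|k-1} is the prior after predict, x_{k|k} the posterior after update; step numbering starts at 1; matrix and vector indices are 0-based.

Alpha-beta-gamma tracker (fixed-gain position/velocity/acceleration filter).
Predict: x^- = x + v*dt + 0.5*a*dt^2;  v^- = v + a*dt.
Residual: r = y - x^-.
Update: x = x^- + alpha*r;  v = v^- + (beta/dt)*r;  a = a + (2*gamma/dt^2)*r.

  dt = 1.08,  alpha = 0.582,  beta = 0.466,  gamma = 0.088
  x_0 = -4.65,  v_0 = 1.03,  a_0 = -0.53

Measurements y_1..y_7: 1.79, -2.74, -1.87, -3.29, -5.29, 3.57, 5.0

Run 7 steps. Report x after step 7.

step 1: x_pred=-3.8467  r=5.6367  x^+=-0.5661  v^+=2.8897  a^+=0.3205
step 2: x_pred=2.7417  r=-5.4817  x^+=-0.4486  v^+=0.8706  a^+=-0.5066
step 3: x_pred=0.1962  r=-2.0662  x^+=-1.0063  v^+=-0.5680  a^+=-0.8184
step 4: x_pred=-2.0971  r=-1.1929  x^+=-2.7914  v^+=-1.9666  a^+=-0.9984
step 5: x_pred=-5.4975  r=0.2075  x^+=-5.3768  v^+=-2.9553  a^+=-0.9671
step 6: x_pred=-9.1325  r=12.7025  x^+=-1.7396  v^+=1.4811  a^+=0.9496
step 7: x_pred=0.4138  r=4.5862  x^+=3.0830  v^+=4.4856  a^+=1.6416

x_post = 3.0830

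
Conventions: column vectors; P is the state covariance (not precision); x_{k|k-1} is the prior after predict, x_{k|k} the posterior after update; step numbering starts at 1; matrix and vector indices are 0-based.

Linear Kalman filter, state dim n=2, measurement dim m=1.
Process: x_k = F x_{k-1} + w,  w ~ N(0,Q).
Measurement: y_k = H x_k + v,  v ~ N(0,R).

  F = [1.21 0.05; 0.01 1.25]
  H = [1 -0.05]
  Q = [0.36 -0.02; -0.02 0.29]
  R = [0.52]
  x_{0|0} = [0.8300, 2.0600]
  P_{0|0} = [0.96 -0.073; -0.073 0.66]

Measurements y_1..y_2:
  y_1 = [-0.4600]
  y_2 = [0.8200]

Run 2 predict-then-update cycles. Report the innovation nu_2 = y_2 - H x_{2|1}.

step 1: x^-=[1.1073, 2.5833]  P^-=[1.7584 -0.0776; -0.0776 1.3195]  S=[2.2894]  K=[0.7697; -0.0627]  nu=[-1.4381]  x^+=[0.0003, 2.6735]  P^+=[0.4019 0.0329; 0.0329 1.3105]
step 2: x^-=[0.1341, 3.3419]  P^-=[0.9557 0.1166; 0.1166 2.3385]  S=[1.4699]  K=[0.6462; -0.0002]  nu=[0.8530]  x^+=[0.6853, 3.3416]  P^+=[0.3419 0.1168; 0.1168 2.3385]

innov = [0.8530]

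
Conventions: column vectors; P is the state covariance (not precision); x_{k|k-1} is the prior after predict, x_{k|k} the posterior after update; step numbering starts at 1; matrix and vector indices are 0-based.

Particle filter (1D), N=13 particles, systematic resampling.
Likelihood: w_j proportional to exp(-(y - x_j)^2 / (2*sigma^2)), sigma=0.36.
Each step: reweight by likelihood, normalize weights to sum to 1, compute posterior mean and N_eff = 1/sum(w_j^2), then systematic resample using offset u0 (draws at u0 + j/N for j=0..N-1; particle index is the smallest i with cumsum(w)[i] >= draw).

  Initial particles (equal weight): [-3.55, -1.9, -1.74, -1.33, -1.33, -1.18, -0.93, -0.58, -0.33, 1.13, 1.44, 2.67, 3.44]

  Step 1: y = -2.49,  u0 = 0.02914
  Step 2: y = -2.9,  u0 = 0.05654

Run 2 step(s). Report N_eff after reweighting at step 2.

step 1: w=[0.0327, 0.6512, 0.2848, 0.0139, 0.0139, 0.0033, 0.0002, 0.0000, 0.0000, 0.0000, 0.0000, 0.0000, 0.0000]  mean=-1.8899  Neff=1.9737  idx=[0, 1, 1, 1, 1, 1, 1, 1, 1, 2, 2, 2, 2]
step 2: w=[0.5062, 0.0545, 0.0545, 0.0545, 0.0545, 0.0545, 0.0545, 0.0545, 0.0545, 0.0144, 0.0144, 0.0144, 0.0144]  mean=-2.7260  Neff=3.5606  idx=[0, 0, 0, 0, 0, 0, 1, 2, 4, 5, 6, 8, 11]

N_eff = 3.5606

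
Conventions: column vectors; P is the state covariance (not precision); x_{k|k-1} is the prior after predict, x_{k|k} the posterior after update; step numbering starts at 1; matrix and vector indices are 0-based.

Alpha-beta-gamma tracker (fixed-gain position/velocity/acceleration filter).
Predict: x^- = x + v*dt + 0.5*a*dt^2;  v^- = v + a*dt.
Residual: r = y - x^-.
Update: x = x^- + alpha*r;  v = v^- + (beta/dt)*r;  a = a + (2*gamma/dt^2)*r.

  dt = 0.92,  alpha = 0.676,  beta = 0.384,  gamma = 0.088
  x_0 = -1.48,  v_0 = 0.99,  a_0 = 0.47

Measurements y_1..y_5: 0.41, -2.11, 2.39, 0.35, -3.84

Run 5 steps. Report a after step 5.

step 1: x_pred=-0.3703  r=0.7803  x^+=0.1572  v^+=1.7481  a^+=0.6323
step 2: x_pred=2.0330  r=-4.1430  x^+=-0.7677  v^+=0.6005  a^+=-0.2292
step 3: x_pred=-0.3122  r=2.7022  x^+=1.5145  v^+=1.5175  a^+=0.3327
step 4: x_pred=3.0514  r=-2.7014  x^+=1.2252  v^+=0.6960  a^+=-0.2291
step 5: x_pred=1.7686  r=-5.6086  x^+=-2.0228  v^+=-1.8557  a^+=-1.3953

a_post = -1.3953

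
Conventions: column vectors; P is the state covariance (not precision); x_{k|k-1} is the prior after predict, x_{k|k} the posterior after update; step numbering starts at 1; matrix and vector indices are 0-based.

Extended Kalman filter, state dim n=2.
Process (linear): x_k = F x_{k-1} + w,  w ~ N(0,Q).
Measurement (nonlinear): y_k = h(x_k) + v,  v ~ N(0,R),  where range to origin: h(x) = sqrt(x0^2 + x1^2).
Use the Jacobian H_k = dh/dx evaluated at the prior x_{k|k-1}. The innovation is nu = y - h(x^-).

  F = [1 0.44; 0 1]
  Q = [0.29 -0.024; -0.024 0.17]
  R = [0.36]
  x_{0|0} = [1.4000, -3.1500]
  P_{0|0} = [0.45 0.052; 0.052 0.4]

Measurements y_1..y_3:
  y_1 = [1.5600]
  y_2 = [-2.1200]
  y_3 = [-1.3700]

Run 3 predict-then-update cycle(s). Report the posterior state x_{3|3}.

step 1: x^-=[0.0140, -3.1500]  P^-=[0.8632 0.2040; 0.2040 0.5700]  H_jac=[0.0044 -1.0000]  S=[0.9282]  K=[-0.2156; -0.6131]  nu=[-1.5900]  x^+=[0.3569, -2.1751]  P^+=[0.8200 0.0813; 0.0813 0.2211]
step 2: x^-=[-0.6002, -2.1751]  P^-=[1.2244 0.1546; 0.1546 0.3911]  H_jac=[-0.2660 -0.9640]  S=[0.8893]  K=[-0.5337; -0.4702]  nu=[-4.3764]  x^+=[1.7357, -0.1175]  P^+=[0.9710 -0.0686; -0.0686 0.1945]
step 3: x^-=[1.6840, -0.1175]  P^-=[1.2383 -0.0070; -0.0070 0.3645]  H_jac=[0.9976 -0.0696]  S=[1.5950]  K=[0.7748; -0.0203]  nu=[-3.0581]  x^+=[-0.6853, -0.0555]  P^+=[0.2809 0.0181; 0.0181 0.3639]

x_post = [-0.6853, -0.0555]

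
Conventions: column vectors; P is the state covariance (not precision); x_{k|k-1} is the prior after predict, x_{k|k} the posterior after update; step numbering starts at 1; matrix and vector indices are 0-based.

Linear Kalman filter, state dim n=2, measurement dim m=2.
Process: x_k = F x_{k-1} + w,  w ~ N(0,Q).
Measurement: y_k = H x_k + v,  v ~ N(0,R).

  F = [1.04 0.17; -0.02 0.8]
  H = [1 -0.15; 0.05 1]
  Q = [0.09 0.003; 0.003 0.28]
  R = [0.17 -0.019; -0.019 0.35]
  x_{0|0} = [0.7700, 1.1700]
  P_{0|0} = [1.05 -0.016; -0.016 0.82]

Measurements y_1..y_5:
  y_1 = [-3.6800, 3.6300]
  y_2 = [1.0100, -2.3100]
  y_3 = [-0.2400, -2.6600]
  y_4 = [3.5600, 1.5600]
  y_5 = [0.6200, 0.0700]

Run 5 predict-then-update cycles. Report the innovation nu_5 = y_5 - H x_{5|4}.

step 1: x^-=[0.9997, 0.9206]  P^-=[1.2437 0.0794; 0.0794 0.8057]  S=[1.4080 0.0012; 0.0012 1.1668]  K=[0.8748 0.1205; -0.0300 0.6940]  nu=[-4.5416, 2.6594]  x^+=[-2.6526, 2.9024]  P^+=[0.1491 0.0181; 0.0181 0.2426]
step 2: x^-=[-2.2653, 2.3750]  P^-=[0.2647 0.0479; 0.0479 0.4347]  S=[0.4301 -0.0234; -0.0234 0.7902]  K=[0.6039 0.0953; -0.0101 0.5529]  nu=[3.6315, -4.5717]  x^+=[-0.5077, -0.1895]  P^+=[0.1034 0.0167; 0.0167 0.1929]
step 3: x^-=[-0.5602, -0.1414]  P^-=[0.2133 0.0409; 0.0409 0.4029]  S=[0.3801 -0.0282; -0.0282 0.7576]  K=[0.5516 0.0886; -0.0118 0.5342]  nu=[0.2990, -2.4906]  x^+=[-0.6159, -1.4753]  P^+=[0.0945 0.0158; 0.0158 0.1864]
step 4: x^-=[-0.8914, -1.1679]  P^-=[0.2031 0.0395; 0.0395 0.3988]  S=[0.3703 -0.0295; -0.0295 0.7533]  K=[0.5396 0.0870; -0.0126 0.5316]  nu=[4.2762, 2.7725]  x^+=[1.6571, 0.2519]  P^+=[0.0924 0.0156; 0.0156 0.1855]
step 5: x^-=[1.7662, 0.1684]  P^-=[0.2008 0.0392; 0.0392 0.3983]  S=[0.3680 -0.0298; -0.0298 0.7527]  K=[0.5367 0.0867; -0.0128 0.5312]  nu=[-1.1210, -0.1867]  x^+=[1.1484, 0.0835]  P^+=[0.0919 0.0155; 0.0155 0.1854]

innov = [-1.1210, -0.1867]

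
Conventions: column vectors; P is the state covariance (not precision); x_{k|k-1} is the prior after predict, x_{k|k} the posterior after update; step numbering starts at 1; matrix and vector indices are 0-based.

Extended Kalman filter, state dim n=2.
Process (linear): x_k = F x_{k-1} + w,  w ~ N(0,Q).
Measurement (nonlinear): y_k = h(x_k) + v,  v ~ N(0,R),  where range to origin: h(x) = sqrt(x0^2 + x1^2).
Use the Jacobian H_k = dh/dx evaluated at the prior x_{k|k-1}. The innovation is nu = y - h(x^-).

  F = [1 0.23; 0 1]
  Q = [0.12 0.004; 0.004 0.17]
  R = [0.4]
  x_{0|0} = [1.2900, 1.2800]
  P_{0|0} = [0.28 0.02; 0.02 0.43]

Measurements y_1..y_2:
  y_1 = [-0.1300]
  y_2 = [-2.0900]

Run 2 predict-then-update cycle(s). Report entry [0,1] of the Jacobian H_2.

H_jac[0,1] = 0.3363

step 1: x^-=[1.5844, 1.2800]  P^-=[0.4319 0.1229; 0.1229 0.6000]  H_jac=[0.7779 0.6284]  S=[1.0185]  K=[0.4057; 0.4641]  nu=[-2.1668]  x^+=[0.7052, 0.2744]  P^+=[0.2643 -0.0689; -0.0689 0.3806]
step 2: x^-=[0.7683, 0.2744]  P^-=[0.3727 0.0227; 0.0227 0.5506]  H_jac=[0.9417 0.3363]  S=[0.8072]  K=[0.4443; 0.2559]  nu=[-2.9059]  x^+=[-0.5227, -0.4692]  P^+=[0.2134 -0.0691; -0.0691 0.4978]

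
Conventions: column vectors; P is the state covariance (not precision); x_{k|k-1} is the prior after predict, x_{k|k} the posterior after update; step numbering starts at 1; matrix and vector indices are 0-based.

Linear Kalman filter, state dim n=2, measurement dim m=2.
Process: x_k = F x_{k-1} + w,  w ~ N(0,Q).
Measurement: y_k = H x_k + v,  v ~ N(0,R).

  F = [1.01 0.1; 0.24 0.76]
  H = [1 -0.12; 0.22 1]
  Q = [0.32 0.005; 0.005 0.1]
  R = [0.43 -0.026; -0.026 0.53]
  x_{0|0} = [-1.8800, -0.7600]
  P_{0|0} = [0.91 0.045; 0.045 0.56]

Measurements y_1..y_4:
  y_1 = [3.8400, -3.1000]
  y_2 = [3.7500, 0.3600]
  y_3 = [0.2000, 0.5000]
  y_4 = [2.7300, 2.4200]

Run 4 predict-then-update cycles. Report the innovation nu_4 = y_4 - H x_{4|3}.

step 1: x^-=[-1.9748, -1.0288]  P^-=[1.2630 0.3038; 0.3038 0.4923]  S=[1.6272 0.4885; 0.4885 1.2171]  K=[0.6939 0.1993; 0.0142 0.4537]  nu=[5.6913, -1.6367]  x^+=[1.6483, -1.6908]  P^+=[0.2959 0.0225; 0.0225 0.2351]
step 2: x^-=[1.4957, -0.8894]  P^-=[0.6288 0.1124; 0.1124 0.2611]  S=[1.0355 0.1904; 0.1904 0.8710]  K=[0.5639 0.1646; 0.0187 0.3241]  nu=[2.1475, 0.9204]  x^+=[2.8582, -0.5510]  P^+=[0.2405 0.0197; 0.0197 0.1669]
step 3: x^-=[2.8317, 0.2672]  P^-=[0.5710 0.0916; 0.0916 0.2174]  S=[0.9822 0.1627; 0.1627 0.8154]  K=[0.5441 0.1578; 0.0190 0.2876]  nu=[-2.5996, -0.3902]  x^+=[1.3557, 0.1056]  P^+=[0.2321 0.0184; 0.0184 0.1479]
step 4: x^-=[1.3799, 0.4056]  P^-=[0.5619 0.0871; 0.0871 0.2055]  S=[0.9740 0.1578; 0.1578 0.8010]  K=[0.5409 0.1565; 0.0193 0.2767]  nu=[1.3988, 1.7108]  x^+=[2.4042, 0.9059]  P^+=[0.2307 0.0182; 0.0182 0.1421]

innov = [1.3988, 1.7108]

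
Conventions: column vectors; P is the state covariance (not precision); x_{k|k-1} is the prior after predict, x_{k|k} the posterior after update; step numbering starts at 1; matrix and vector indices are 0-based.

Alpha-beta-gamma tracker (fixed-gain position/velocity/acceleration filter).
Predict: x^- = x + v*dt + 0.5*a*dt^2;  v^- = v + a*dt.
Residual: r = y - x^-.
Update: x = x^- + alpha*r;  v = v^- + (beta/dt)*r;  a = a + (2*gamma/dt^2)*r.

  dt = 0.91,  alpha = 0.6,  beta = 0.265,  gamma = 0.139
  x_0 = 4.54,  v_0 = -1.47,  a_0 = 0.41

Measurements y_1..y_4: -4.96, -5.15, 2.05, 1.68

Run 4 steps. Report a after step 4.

a_post = 4.7658

step 1: x_pred=3.3721  r=-8.3321  x^+=-1.6272  v^+=-3.5233  a^+=-2.3871
step 2: x_pred=-5.8217  r=0.6717  x^+=-5.4187  v^+=-5.4999  a^+=-2.1616
step 3: x_pred=-11.3187  r=13.3687  x^+=-3.2975  v^+=-3.5740  a^+=2.3263
step 4: x_pred=-5.5865  r=7.2665  x^+=-1.2266  v^+=0.6591  a^+=4.7658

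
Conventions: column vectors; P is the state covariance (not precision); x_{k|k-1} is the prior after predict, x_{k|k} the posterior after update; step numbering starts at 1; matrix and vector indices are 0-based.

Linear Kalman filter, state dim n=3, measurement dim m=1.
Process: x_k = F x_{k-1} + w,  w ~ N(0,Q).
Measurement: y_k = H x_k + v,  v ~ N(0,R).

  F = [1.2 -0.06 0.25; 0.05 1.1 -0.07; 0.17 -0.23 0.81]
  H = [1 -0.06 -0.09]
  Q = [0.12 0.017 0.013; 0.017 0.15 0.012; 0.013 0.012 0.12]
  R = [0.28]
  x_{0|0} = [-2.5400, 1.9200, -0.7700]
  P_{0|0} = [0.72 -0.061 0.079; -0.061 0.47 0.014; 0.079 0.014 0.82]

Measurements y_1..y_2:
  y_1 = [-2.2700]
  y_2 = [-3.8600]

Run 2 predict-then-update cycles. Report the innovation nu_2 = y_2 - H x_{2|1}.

step 1: x^-=[-3.3557, 2.0389, -1.4971]  P^-=[1.2655 -0.0672 0.4285; -0.0672 0.7151 -0.1430; 0.4285 -0.1430 0.7250]  S=[1.4833]  K=[0.8299; -0.0656; 0.2507]  nu=[1.0733]  x^+=[-2.4650, 1.9685, -1.2280]  P^+=[0.2440 0.0135 0.1199; 0.0135 0.7087 -0.1186; 0.1199 -0.1186 0.6318]
step 2: x^-=[-3.3831, 2.1281, -1.8665]  P^-=[0.5869 -0.0501 0.3309; -0.0501 1.0302 -0.3029; 0.3309 -0.3029 0.6552]  S=[0.8191]  K=[0.6838; -0.1034; 0.3541]  nu=[-0.5172]  x^+=[-3.7368, 2.1815, -2.0497]  P^+=[0.2039 0.0078 0.1325; 0.0078 1.0214 -0.2729; 0.1325 -0.2729 0.5525]

innov = [-0.5172]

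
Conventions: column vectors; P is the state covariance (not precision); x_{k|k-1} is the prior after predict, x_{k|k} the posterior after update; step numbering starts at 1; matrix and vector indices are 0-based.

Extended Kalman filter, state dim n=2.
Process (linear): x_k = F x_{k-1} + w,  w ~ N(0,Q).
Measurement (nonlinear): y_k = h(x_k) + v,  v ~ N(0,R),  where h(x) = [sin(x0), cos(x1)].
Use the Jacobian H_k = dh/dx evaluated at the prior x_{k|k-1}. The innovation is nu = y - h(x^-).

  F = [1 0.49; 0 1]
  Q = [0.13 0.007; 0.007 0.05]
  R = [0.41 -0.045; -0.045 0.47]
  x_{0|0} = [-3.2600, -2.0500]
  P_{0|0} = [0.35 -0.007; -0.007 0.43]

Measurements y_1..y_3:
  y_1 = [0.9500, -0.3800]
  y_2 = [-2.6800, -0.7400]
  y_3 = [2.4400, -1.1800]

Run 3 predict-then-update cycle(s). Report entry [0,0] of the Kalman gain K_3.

step 1: x^-=[-4.2645, -2.0500]  P^-=[0.5764 0.2107; 0.2107 0.4800]  H_jac=[-0.4331 0.0000; 0.0000 0.8874]  S=[0.5181 -0.1260; -0.1260 0.8480]  K=[-0.4442 0.1545; -0.0560 0.4940]  nu=[0.0486, 0.0811]  x^+=[-4.2736, -2.0127]  P^+=[0.4366 0.1044; 0.1044 0.2645]
step 2: x^-=[-5.2598, -2.0127]  P^-=[0.7324 0.2410; 0.2410 0.3145]  H_jac=[0.5205 0.0000; 0.0000 0.9039]  S=[0.6084 0.0684; 0.0684 0.7270]  K=[0.5992 0.2433; 0.1639 0.3756]  nu=[-3.5339, -0.3124]  x^+=[-7.4533, -2.7093]  P^+=[0.4510 0.0967; 0.0967 0.1871]
step 3: x^-=[-8.7809, -2.7093]  P^-=[0.7206 0.1954; 0.1954 0.2371]  H_jac=[-0.7998 0.0000; 0.0000 0.4190]  S=[0.8709 -0.1105; -0.1105 0.5116]  K=[-0.6595 0.0176; -0.1591 0.1598]  nu=[3.0403, -0.2720]  x^+=[-10.7908, -3.2365]  P^+=[0.3391 0.0906; 0.0906 0.1964]

K[0,0] = -0.6595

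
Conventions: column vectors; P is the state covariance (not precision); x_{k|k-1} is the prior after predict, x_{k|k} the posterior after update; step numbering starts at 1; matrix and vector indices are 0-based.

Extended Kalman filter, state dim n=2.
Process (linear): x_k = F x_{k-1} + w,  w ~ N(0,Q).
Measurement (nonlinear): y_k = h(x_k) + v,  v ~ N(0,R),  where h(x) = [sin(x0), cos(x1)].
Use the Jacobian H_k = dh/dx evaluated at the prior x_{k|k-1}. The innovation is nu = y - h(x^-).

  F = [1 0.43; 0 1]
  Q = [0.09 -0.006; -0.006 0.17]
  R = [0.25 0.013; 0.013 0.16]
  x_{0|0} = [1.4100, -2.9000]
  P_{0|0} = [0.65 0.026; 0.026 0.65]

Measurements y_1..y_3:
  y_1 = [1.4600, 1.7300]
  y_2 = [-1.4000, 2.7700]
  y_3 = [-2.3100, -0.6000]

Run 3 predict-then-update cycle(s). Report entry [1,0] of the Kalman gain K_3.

K[1,0] = 0.1902

step 1: x^-=[0.1630, -2.9000]  P^-=[0.8825 0.2995; 0.2995 0.8200]  H_jac=[0.9867 0.0000; 0.0000 0.2392]  S=[1.1093 0.0837; 0.0837 0.2069]  K=[0.7828 0.0296; 0.2010 0.8667]  nu=[1.2977, 2.7010]  x^+=[1.2589, -0.2981]  P^+=[0.1987 0.0623; 0.0623 0.5906]
step 2: x^-=[1.1307, -0.2981]  P^-=[0.4515 0.3103; 0.3103 0.7606]  H_jac=[0.4261 0.0000; 0.0000 0.2937]  S=[0.3320 0.0518; 0.0518 0.2256]  K=[0.5356 0.2809; 0.2527 0.9321]  nu=[-2.3047, 1.8141]  x^+=[0.4058, 0.8105]  P^+=[0.3229 0.1767; 0.1767 0.5189]
step 3: x^-=[0.7543, 0.8105]  P^-=[0.6608 0.3938; 0.3938 0.6889]  H_jac=[0.7288 0.0000; 0.0000 -0.7246]  S=[0.6010 -0.1950; -0.1950 0.5217]  K=[0.7100 -0.2817; 0.1902 -0.8857]  nu=[-2.9948, -1.2892]  x^+=[-1.0087, 1.3826]  P^+=[0.2385 0.0495; 0.0495 0.1922]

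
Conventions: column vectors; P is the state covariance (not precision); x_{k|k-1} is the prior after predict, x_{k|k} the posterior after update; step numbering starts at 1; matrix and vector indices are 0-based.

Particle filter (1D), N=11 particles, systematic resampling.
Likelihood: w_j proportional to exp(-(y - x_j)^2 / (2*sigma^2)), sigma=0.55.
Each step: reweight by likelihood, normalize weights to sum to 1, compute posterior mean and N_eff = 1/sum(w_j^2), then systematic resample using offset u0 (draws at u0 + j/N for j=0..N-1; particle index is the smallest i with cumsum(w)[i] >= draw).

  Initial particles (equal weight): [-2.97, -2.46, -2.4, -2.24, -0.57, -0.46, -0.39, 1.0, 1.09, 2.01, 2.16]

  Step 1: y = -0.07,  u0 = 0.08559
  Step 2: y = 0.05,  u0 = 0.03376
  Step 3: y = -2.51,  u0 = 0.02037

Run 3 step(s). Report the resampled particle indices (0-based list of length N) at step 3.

step 1: w=[0.0000, 0.0000, 0.0000, 0.0002, 0.2600, 0.3057, 0.3319, 0.0592, 0.0425, 0.0003, 0.0001]  mean=-0.3124  Neff=3.6164  idx=[4, 4, 5, 5, 5, 5, 6, 6, 6, 7, 8]
step 2: w=[0.0850, 0.0850, 0.1044, 0.1044, 0.1044, 0.1044, 0.1165, 0.1165, 0.1165, 0.0361, 0.0268]  mean=-0.3599  Neff=9.9227  idx=[0, 1, 2, 3, 4, 5, 5, 6, 7, 8, 9]
step 3: w=[0.1881, 0.1881, 0.0910, 0.0910, 0.0910, 0.0910, 0.0910, 0.0562, 0.0562, 0.0562, 0.0000]  mean=-0.4896  Neff=8.2189  idx=[0, 0, 1, 1, 2, 3, 4, 5, 6, 7, 8]

resampled_idx = [0, 0, 1, 1, 2, 3, 4, 5, 6, 7, 8]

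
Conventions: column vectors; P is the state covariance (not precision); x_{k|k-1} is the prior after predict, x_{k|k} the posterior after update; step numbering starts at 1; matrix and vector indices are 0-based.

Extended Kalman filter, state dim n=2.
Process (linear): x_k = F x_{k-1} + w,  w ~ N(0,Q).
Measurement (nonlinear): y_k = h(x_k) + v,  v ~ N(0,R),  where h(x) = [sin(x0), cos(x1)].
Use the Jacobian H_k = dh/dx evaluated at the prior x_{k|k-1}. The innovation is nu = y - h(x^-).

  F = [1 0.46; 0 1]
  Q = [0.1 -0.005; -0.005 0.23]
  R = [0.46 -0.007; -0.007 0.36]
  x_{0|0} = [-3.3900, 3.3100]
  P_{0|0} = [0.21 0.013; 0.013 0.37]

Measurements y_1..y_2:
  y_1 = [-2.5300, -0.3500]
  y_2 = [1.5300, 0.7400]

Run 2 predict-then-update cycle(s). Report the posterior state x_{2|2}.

step 1: x^-=[-1.8674, 3.3100]  P^-=[0.4003 0.1782; 0.1782 0.6000]  H_jac=[-0.2923 0.0000; 0.0000 0.1676]  S=[0.4942 -0.0157; -0.0157 0.3769]  K=[-0.2345 0.0695; -0.0970 0.2628]  nu=[-1.5737, 0.6359]  x^+=[-1.4542, 3.6298]  P^+=[0.3707 0.1590; 0.1590 0.5685]
step 2: x^-=[0.2155, 3.6298]  P^-=[0.7373 0.4155; 0.4155 0.7985]  H_jac=[0.9769 0.0000; 0.0000 0.4690]  S=[1.1636 0.1834; 0.1834 0.5357]  K=[0.5937 0.1606; 0.2523 0.6128]  nu=[1.3162, 1.6232]  x^+=[1.2576, 4.9565]  P^+=[0.2784 0.1144; 0.1144 0.4666]

x_post = [1.2576, 4.9565]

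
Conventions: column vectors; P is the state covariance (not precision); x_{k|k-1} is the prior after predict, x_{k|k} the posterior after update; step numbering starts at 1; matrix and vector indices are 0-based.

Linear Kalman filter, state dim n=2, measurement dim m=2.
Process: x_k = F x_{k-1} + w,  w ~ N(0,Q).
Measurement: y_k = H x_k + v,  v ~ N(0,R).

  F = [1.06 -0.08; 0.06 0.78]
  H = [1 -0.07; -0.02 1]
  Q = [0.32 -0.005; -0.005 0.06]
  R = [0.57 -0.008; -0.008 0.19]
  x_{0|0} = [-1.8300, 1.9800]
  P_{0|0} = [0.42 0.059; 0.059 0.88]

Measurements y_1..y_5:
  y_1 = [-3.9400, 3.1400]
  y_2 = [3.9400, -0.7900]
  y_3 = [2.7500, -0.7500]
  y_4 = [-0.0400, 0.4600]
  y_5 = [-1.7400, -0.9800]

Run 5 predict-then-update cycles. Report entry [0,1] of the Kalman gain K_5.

K[0,1] = 0.0339

step 1: x^-=[-2.0982, 1.4346]  P^-=[0.7875 0.0153; 0.0153 0.6024]  S=[1.3583 -0.0506; -0.0506 0.7921]  K=[0.5803 0.0365; 0.0086 0.7607]  nu=[-1.7414, 1.6634]  x^+=[-3.0481, 2.6850]  P^+=[0.3311 0.0089; 0.0089 0.1446]
step 2: x^-=[-3.4458, 1.9114]  P^-=[0.6915 0.0144; 0.0144 0.1500]  S=[1.2602 -0.0179; -0.0179 0.3397]  K=[0.5483 0.0305; 0.0093 0.4413]  nu=[7.5196, -2.7704]  x^+=[0.5929, 0.7593]  P^+=[0.3128 0.0077; 0.0077 0.0839]
step 3: x^-=[0.5677, 0.6278]  P^-=[0.6707 0.0160; 0.0160 0.1129]  S=[1.2391 -0.0133; -0.0133 0.3025]  K=[0.5408 0.0323; 0.0105 0.3726]  nu=[2.2262, -1.3665]  x^+=[1.7275, 0.1421]  P^+=[0.3085 0.0080; 0.0080 0.0709]
step 4: x^-=[1.8198, 0.2145]  P^-=[0.6658 0.0168; 0.0168 0.1050]  S=[1.2339 -0.0119; -0.0119 0.2946]  K=[0.5389 0.0334; 0.0110 0.3557]  nu=[-1.8448, 0.2819]  x^+=[0.8350, 0.2944]  P^+=[0.3075 0.0082; 0.0082 0.0677]
step 5: x^-=[0.8616, 0.2797]  P^-=[0.6645 0.0171; 0.0171 0.1030]  S=[1.2327 -0.0114; -0.0114 0.2926]  K=[0.5385 0.0339; 0.0112 0.3514]  nu=[-2.5820, -1.2425]  x^+=[-0.5708, -0.1859]  P^+=[0.3072 0.0083; 0.0083 0.0668]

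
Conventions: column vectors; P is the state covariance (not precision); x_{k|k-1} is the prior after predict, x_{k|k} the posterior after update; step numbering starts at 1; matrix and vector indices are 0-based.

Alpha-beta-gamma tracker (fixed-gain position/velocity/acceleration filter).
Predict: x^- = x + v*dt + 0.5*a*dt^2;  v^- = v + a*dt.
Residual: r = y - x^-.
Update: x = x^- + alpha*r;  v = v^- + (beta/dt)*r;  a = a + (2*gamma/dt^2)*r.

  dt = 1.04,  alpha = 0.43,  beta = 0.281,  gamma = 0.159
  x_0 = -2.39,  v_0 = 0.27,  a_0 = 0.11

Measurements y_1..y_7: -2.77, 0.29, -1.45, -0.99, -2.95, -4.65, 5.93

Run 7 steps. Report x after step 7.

step 1: x_pred=-2.0497  r=-0.7203  x^+=-2.3594  v^+=0.1898  a^+=-0.1018
step 2: x_pred=-2.2171  r=2.5071  x^+=-1.1390  v^+=0.7613  a^+=0.6353
step 3: x_pred=-0.0037  r=-1.4463  x^+=-0.6256  v^+=1.0313  a^+=0.2101
step 4: x_pred=0.5606  r=-1.5506  x^+=-0.1062  v^+=0.8309  a^+=-0.2458
step 5: x_pred=0.6250  r=-3.5750  x^+=-0.9122  v^+=-0.3907  a^+=-1.2969
step 6: x_pred=-2.0199  r=-2.6301  x^+=-3.1509  v^+=-2.4501  a^+=-2.0701
step 7: x_pred=-6.8185  r=12.7485  x^+=-1.3366  v^+=-1.1585  a^+=1.6780

x_post = -1.3366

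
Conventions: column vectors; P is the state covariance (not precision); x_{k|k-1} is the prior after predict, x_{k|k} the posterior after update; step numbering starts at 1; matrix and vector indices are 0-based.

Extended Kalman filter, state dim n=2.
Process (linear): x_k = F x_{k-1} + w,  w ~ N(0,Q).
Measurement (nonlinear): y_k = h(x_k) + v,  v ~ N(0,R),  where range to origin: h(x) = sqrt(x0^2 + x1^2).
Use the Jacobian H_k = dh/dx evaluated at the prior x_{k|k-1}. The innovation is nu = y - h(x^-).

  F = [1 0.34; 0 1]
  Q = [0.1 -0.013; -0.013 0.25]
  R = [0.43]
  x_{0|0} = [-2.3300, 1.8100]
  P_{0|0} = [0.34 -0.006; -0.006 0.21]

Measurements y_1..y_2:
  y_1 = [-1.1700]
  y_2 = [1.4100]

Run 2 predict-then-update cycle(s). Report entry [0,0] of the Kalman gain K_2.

step 1: x^-=[-1.7146, 1.8100]  P^-=[0.4602 0.0524; 0.0524 0.4600]  H_jac=[-0.6877 0.7260]  S=[0.8378]  K=[-0.3324; 0.3556]  nu=[-3.6632]  x^+=[-0.4971, 0.5074]  P^+=[0.3677 0.1514; 0.1514 0.3541]
step 2: x^-=[-0.3246, 0.5074]  P^-=[0.6115 0.2588; 0.2588 0.6041]  H_jac=[-0.5389 0.8424]  S=[0.8013]  K=[-0.1393; 0.4610]  nu=[0.8077]  x^+=[-0.4371, 0.8797]  P^+=[0.5960 0.3102; 0.3102 0.4338]

K[0,0] = -0.1393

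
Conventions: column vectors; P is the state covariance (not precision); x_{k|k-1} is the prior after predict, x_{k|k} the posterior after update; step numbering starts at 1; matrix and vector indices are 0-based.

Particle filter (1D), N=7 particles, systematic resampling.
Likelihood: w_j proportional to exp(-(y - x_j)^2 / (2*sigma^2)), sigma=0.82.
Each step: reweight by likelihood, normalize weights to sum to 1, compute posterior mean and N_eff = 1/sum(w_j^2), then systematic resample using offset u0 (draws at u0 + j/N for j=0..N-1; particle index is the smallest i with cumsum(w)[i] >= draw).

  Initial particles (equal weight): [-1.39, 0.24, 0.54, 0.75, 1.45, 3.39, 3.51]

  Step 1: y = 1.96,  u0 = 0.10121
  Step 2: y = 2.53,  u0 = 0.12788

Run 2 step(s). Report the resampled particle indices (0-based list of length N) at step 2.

step 1: w=[0.0001, 0.0589, 0.1187, 0.1790, 0.4381, 0.1162, 0.0891]  mean=1.5540  Neff=3.8033  idx=[2, 3, 4, 4, 4, 5, 6]
step 2: w=[0.0213, 0.0383, 0.1698, 0.1698, 0.1698, 0.2332, 0.1979]  mean=2.2639  Neff=5.4965  idx=[2, 3, 4, 4, 5, 6, 6]

resampled_idx = [2, 3, 4, 4, 5, 6, 6]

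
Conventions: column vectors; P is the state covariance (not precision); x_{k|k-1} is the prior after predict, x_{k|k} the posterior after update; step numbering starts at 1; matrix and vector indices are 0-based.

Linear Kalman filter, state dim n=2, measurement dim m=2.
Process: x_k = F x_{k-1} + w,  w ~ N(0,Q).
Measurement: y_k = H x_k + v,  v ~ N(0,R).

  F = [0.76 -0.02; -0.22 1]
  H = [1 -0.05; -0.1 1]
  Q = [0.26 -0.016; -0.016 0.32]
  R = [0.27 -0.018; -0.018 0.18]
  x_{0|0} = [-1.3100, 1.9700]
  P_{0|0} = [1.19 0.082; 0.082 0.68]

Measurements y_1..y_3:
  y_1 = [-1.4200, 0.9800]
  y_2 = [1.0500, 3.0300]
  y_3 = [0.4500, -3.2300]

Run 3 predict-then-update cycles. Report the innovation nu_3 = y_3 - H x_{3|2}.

innov = [0.4645, -5.7358]

step 1: x^-=[-1.0350, 2.2582]  P^-=[0.9451 -0.1659; -0.1659 1.0215]  S=[1.2343 -0.3303; -0.3303 1.2441]  K=[0.7712 -0.0045; 0.0511 0.8480]  nu=[-0.2721, -1.3817]  x^+=[-1.2386, 1.0726]  P^+=[0.2086 0.0062; 0.0062 0.1523]
step 2: x^-=[-0.9628, 1.3451]  P^-=[0.3804 -0.0492; -0.0492 0.4797]  S=[0.6565 -0.1295; -0.1295 0.6734]  K=[0.5796 -0.0181; 0.0317 0.7258]  nu=[2.0800, 1.5886]  x^+=[0.2140, 2.5640]  P^+=[0.1569 0.0020; 0.0020 0.1303]
step 3: x^-=[0.1113, 2.5169]  P^-=[0.3506 -0.0433; -0.0433 0.4570]  S=[0.6261 -0.1194; -0.1194 0.6492]  K=[0.5601 -0.0177; 0.0310 0.7163]  nu=[0.4645, -5.7358]  x^+=[0.4729, -1.5775]  P^+=[0.1516 0.0019; 0.0019 0.1286]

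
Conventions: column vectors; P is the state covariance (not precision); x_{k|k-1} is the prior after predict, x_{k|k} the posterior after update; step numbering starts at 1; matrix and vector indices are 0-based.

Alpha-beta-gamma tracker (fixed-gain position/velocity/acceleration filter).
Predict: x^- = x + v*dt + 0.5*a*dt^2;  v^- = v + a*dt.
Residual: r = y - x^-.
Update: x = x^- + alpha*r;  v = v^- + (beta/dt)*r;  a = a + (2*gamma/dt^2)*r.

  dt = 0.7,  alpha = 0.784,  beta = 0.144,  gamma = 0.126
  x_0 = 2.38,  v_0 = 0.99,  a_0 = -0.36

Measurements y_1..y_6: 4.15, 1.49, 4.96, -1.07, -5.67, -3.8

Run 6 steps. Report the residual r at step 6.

step 1: x_pred=2.9848  r=1.1652  x^+=3.8983  v^+=0.9777  a^+=0.2392
step 2: x_pred=4.6413  r=-3.1513  x^+=2.1707  v^+=0.4969  a^+=-1.3814
step 3: x_pred=2.1801  r=2.7799  x^+=4.3595  v^+=0.1018  a^+=0.0482
step 4: x_pred=4.4426  r=-5.5126  x^+=0.1207  v^+=-0.9985  a^+=-2.7868
step 5: x_pred=-1.2610  r=-4.4090  x^+=-4.7177  v^+=-3.8562  a^+=-5.0543
step 6: x_pred=-8.6553  r=4.8553  x^+=-4.8487  v^+=-6.3954  a^+=-2.5573

resid = 4.8553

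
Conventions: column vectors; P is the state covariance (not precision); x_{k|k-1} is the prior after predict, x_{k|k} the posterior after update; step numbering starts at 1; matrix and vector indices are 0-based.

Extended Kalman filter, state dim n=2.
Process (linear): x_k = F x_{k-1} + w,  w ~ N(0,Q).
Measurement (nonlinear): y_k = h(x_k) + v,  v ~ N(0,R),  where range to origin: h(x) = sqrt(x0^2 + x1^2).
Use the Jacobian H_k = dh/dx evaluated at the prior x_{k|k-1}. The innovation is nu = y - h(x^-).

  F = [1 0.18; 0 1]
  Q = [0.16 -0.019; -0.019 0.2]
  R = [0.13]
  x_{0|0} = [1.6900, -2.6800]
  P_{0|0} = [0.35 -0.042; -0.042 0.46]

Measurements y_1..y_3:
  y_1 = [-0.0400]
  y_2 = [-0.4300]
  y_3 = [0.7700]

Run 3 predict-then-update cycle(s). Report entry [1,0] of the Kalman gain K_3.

step 1: x^-=[1.2076, -2.6800]  P^-=[0.5098 0.0218; 0.0218 0.6600]  H_jac=[0.4108 -0.9117]  S=[0.7483]  K=[0.2533; -0.7921]  nu=[-2.9795]  x^+=[0.4529, -0.3198]  P^+=[0.4618 0.1720; 0.1720 0.1904]
step 2: x^-=[0.3953, -0.3198]  P^-=[0.6898 0.1872; 0.1872 0.3904]  H_jac=[0.7775 -0.6289]  S=[0.5183]  K=[0.8076; -0.1929]  nu=[-0.9385]  x^+=[-0.3626, -0.1387]  P^+=[0.3518 0.2680; 0.2680 0.3711]
step 3: x^-=[-0.3875, -0.1387]  P^-=[0.6203 0.3158; 0.3158 0.5711]  H_jac=[-0.9415 -0.3371]  S=[0.9452]  K=[-0.7305; -0.5182]  nu=[0.3584]  x^+=[-0.6493, -0.3245]  P^+=[0.1159 -0.0420; -0.0420 0.3173]

K[1,0] = -0.5182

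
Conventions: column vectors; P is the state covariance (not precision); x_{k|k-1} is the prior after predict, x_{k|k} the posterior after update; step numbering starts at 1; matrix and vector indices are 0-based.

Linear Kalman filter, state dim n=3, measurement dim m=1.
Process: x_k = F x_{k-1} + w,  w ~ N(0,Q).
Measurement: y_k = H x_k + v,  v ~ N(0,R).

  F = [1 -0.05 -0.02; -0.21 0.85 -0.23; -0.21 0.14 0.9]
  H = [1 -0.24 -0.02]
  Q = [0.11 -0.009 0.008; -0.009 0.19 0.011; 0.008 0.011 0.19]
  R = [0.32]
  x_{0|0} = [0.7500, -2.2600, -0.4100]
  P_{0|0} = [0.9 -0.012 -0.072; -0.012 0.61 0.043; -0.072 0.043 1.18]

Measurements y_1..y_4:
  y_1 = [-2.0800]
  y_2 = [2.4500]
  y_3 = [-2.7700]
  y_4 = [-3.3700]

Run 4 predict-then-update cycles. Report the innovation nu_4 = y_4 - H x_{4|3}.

innov = [-2.2894]

step 1: x^-=[0.8712, -1.9842, -0.8429]  P^-=[1.0162 -0.2128 -0.2755; -0.2128 0.7134 -0.0768; -0.2755 -0.0768 1.2362]  S=[1.4902]  K=[0.7199; -0.2567; -0.1891]  nu=[-3.4443]  x^+=[-1.6083, -1.1002, -0.1917]  P^+=[0.2439 0.0625 -0.0726; 0.0625 0.6152 -0.1492; -0.0726 -0.1492 1.1829]
step 2: x^-=[-1.5494, -0.5533, 0.0112]  P^-=[0.3523 -0.0099 -0.1180; -0.0099 0.7368 -0.2620; -0.1180 -0.2620 1.1572]  S=[0.7221]  K=[0.4944; -0.2513; -0.1083]  nu=[3.8668]  x^+=[0.3623, -1.5251, -0.4077]  P^+=[0.1758 0.0798 -0.0793; 0.0798 0.6912 -0.2816; -0.0793 -0.2816 1.1487]
step 3: x^-=[0.4467, -1.2787, -0.6565]  P^-=[0.2826 0.0181 -0.1006; 0.0181 0.8319 -0.3486; -0.1006 -0.3486 1.0961]  S=[0.6429]  K=[0.4359; -0.2715; -0.0605]  nu=[-3.5367]  x^+=[-1.0950, -0.3186, -0.4426]  P^+=[0.1604 0.0942 -0.0837; 0.0942 0.7845 -0.3592; -0.0837 -0.3592 1.0937]
step 4: x^-=[-1.0702, 0.0610, -0.2130]  P^-=[0.2660 0.0309 -0.0952; 0.0309 0.9204 -0.3860; -0.0952 -0.3860 1.0339]  S=[0.6247]  K=[0.4170; -0.2917; -0.0372]  nu=[-2.2894]  x^+=[-2.0249, 0.7288, -0.1278]  P^+=[0.1574 0.1069 -0.0855; 0.1069 0.8673 -0.3928; -0.0855 -0.3928 1.0331]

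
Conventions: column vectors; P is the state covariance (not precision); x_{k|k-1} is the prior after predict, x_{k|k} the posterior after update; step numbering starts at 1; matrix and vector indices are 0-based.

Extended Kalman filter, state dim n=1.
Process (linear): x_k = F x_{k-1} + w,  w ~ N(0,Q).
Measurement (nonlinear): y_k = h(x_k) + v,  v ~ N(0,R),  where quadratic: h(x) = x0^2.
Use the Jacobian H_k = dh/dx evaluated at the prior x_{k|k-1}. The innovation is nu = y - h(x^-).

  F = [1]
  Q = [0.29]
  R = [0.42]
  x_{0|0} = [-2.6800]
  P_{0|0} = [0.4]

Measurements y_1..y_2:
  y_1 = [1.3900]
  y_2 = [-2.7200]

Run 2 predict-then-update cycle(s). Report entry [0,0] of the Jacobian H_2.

H_jac[0,0] = -3.2435

step 1: x^-=[-2.6800]  P^-=[0.6900]  H_jac=[-5.3600]  S=[20.2434]  K=[-0.1827]  nu=[-5.7924]  x^+=[-1.6217]  P^+=[0.0143]
step 2: x^-=[-1.6217]  P^-=[0.3043]  H_jac=[-3.2435]  S=[3.6215]  K=[-0.2726]  nu=[-5.3501]  x^+=[-0.1636]  P^+=[0.0353]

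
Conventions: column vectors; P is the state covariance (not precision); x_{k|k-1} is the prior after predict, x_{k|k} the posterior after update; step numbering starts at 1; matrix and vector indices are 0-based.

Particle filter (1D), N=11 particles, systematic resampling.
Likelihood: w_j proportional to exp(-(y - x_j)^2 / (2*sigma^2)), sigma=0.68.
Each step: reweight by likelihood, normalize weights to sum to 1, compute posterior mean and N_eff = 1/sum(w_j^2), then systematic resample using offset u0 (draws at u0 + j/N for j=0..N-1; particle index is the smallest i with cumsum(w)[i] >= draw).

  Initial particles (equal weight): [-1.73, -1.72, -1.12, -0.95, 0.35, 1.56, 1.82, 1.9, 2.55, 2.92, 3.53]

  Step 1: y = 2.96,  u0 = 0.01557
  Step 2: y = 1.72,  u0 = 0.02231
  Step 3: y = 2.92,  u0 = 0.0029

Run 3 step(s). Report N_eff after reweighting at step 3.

N_eff = 7.5273

step 1: w=[0.0000, 0.0000, 0.0000, 0.0000, 0.0002, 0.0375, 0.0767, 0.0928, 0.2607, 0.3121, 0.2200]  mean=2.7272  Neff=4.3542  idx=[5, 6, 7, 8, 8, 9, 9, 9, 9, 10, 10]
step 2: w=[0.2036, 0.2070, 0.2021, 0.0994, 0.0994, 0.0441, 0.0441, 0.0441, 0.0441, 0.0061, 0.0061]  mean=2.1431  Neff=6.5464  idx=[0, 0, 1, 1, 1, 2, 2, 3, 4, 5, 7]
step 3: w=[0.0248, 0.0248, 0.0495, 0.0495, 0.0495, 0.0595, 0.0595, 0.1581, 0.1581, 0.1833, 0.1833]  mean=2.4507  Neff=7.5273  idx=[0, 2, 4, 6, 7, 7, 8, 9, 9, 10, 10]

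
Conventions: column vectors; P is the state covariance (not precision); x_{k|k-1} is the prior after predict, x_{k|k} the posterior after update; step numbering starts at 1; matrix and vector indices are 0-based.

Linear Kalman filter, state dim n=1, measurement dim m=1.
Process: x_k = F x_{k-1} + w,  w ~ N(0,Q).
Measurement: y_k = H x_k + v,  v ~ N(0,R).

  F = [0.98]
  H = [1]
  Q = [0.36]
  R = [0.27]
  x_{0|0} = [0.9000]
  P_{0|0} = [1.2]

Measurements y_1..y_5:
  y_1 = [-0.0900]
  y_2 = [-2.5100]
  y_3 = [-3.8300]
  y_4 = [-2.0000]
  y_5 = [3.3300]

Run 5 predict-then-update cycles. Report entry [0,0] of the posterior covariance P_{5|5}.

P_post[0,0] = 0.1791

step 1: x^-=[0.8820]  P^-=[1.5125]  S=[1.7825]  K=[0.8485]  nu=[-0.9720]  x^+=[0.0572]  P^+=[0.2291]
step 2: x^-=[0.0561]  P^-=[0.5800]  S=[0.8500]  K=[0.6824]  nu=[-2.5661]  x^+=[-1.6949]  P^+=[0.1842]
step 3: x^-=[-1.6610]  P^-=[0.5369]  S=[0.8069]  K=[0.6654]  nu=[-2.1690]  x^+=[-3.1043]  P^+=[0.1797]
step 4: x^-=[-3.0422]  P^-=[0.5325]  S=[0.8025]  K=[0.6636]  nu=[1.0422]  x^+=[-2.3506]  P^+=[0.1792]
step 5: x^-=[-2.3036]  P^-=[0.5321]  S=[0.8021]  K=[0.6634]  nu=[5.6336]  x^+=[1.4336]  P^+=[0.1791]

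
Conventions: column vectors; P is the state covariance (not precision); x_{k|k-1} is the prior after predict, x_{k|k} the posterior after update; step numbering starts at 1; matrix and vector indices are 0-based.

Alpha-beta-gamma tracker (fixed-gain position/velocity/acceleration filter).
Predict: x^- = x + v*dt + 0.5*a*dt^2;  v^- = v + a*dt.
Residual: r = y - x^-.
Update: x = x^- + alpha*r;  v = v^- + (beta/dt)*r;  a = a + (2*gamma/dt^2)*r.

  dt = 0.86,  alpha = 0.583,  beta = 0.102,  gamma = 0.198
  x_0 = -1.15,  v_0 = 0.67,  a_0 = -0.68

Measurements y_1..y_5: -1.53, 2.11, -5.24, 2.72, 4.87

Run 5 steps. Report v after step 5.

step 1: x_pred=-0.8253  r=-0.7047  x^+=-1.2361  v^+=0.0016  a^+=-1.0573
step 2: x_pred=-1.6257  r=3.7357  x^+=0.5522  v^+=-0.4646  a^+=0.9429
step 3: x_pred=0.5013  r=-5.7413  x^+=-2.8459  v^+=-0.3347  a^+=-2.1312
step 4: x_pred=-3.9218  r=6.6418  x^+=-0.0496  v^+=-1.3797  a^+=1.4250
step 5: x_pred=-0.7092  r=5.5792  x^+=2.5435  v^+=0.5075  a^+=4.4123

v_post = 0.5075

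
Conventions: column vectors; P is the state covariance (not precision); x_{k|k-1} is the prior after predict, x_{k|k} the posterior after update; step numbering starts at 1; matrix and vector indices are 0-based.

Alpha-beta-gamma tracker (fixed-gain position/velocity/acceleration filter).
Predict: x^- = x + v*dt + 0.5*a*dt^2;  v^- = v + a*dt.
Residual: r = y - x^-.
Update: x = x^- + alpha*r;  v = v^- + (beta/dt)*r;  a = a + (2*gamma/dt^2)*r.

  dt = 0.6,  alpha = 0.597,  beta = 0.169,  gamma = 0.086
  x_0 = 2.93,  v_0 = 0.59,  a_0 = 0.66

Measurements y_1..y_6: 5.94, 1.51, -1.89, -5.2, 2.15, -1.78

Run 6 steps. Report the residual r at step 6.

step 1: x_pred=3.4028  r=2.5372  x^+=4.9175  v^+=1.7006  a^+=1.8722
step 2: x_pred=6.2749  r=-4.7649  x^+=3.4303  v^+=1.4819  a^+=-0.4043
step 3: x_pred=4.2466  r=-6.1366  x^+=0.5830  v^+=-0.4892  a^+=-3.3363
step 4: x_pred=-0.3110  r=-4.8890  x^+=-3.2297  v^+=-3.8680  a^+=-5.6721
step 5: x_pred=-6.5715  r=8.7215  x^+=-1.3648  v^+=-4.8147  a^+=-1.5052
step 6: x_pred=-4.5246  r=2.7446  x^+=-2.8861  v^+=-4.9448  a^+=-0.1939

resid = 2.7446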